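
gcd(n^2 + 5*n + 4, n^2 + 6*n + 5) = n + 1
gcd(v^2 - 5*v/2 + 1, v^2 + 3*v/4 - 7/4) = 1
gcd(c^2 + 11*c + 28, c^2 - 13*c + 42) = 1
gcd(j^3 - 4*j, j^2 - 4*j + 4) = j - 2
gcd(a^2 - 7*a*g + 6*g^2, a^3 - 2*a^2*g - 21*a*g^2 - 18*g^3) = a - 6*g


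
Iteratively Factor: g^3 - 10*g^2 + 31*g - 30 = (g - 3)*(g^2 - 7*g + 10) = (g - 3)*(g - 2)*(g - 5)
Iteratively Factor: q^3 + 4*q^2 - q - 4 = (q - 1)*(q^2 + 5*q + 4) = (q - 1)*(q + 1)*(q + 4)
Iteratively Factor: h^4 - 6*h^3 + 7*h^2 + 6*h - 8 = (h + 1)*(h^3 - 7*h^2 + 14*h - 8) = (h - 2)*(h + 1)*(h^2 - 5*h + 4) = (h - 4)*(h - 2)*(h + 1)*(h - 1)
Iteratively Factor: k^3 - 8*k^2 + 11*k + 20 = (k + 1)*(k^2 - 9*k + 20) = (k - 4)*(k + 1)*(k - 5)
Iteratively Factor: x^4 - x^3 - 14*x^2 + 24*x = (x + 4)*(x^3 - 5*x^2 + 6*x) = x*(x + 4)*(x^2 - 5*x + 6) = x*(x - 2)*(x + 4)*(x - 3)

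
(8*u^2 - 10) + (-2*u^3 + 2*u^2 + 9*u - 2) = -2*u^3 + 10*u^2 + 9*u - 12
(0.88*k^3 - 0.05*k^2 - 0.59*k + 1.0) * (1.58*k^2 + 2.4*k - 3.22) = 1.3904*k^5 + 2.033*k^4 - 3.8858*k^3 + 0.325*k^2 + 4.2998*k - 3.22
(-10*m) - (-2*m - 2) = 2 - 8*m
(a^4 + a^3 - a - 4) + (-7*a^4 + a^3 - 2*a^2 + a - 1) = -6*a^4 + 2*a^3 - 2*a^2 - 5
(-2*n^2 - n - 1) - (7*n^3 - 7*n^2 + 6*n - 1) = -7*n^3 + 5*n^2 - 7*n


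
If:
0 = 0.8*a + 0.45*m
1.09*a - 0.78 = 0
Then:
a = 0.72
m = -1.27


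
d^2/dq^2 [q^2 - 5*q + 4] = 2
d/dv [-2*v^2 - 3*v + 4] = -4*v - 3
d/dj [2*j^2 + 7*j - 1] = 4*j + 7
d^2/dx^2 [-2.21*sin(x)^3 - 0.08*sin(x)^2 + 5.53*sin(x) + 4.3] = -3.8725*sin(x) - 4.9725*sin(3*x) - 0.16*cos(2*x)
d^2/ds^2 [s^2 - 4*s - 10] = 2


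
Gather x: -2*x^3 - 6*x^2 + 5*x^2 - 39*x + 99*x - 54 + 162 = -2*x^3 - x^2 + 60*x + 108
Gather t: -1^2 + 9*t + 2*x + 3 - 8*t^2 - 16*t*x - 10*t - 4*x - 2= -8*t^2 + t*(-16*x - 1) - 2*x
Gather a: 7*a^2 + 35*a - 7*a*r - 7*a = 7*a^2 + a*(28 - 7*r)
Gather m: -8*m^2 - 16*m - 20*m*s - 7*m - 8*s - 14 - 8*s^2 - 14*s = -8*m^2 + m*(-20*s - 23) - 8*s^2 - 22*s - 14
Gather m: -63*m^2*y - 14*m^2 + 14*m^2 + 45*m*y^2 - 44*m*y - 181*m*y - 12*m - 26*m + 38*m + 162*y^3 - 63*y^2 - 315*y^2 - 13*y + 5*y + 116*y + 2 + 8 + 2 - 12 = -63*m^2*y + m*(45*y^2 - 225*y) + 162*y^3 - 378*y^2 + 108*y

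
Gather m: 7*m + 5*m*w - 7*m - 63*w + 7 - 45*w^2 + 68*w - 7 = 5*m*w - 45*w^2 + 5*w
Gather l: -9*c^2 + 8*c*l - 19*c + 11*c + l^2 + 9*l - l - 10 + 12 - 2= -9*c^2 - 8*c + l^2 + l*(8*c + 8)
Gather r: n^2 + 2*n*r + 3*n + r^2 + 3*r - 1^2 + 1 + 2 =n^2 + 3*n + r^2 + r*(2*n + 3) + 2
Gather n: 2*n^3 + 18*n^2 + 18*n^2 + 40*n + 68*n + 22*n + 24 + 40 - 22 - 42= 2*n^3 + 36*n^2 + 130*n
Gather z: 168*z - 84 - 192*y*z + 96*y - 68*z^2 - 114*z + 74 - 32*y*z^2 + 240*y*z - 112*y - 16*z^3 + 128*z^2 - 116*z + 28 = -16*y - 16*z^3 + z^2*(60 - 32*y) + z*(48*y - 62) + 18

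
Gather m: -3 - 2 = -5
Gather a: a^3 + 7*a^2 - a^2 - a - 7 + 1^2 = a^3 + 6*a^2 - a - 6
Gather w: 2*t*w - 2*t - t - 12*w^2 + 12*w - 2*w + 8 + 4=-3*t - 12*w^2 + w*(2*t + 10) + 12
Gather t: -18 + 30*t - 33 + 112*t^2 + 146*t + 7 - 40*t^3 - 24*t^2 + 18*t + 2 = -40*t^3 + 88*t^2 + 194*t - 42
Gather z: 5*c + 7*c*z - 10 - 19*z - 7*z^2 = 5*c - 7*z^2 + z*(7*c - 19) - 10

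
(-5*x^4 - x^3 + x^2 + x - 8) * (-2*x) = 10*x^5 + 2*x^4 - 2*x^3 - 2*x^2 + 16*x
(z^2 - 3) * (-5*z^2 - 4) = -5*z^4 + 11*z^2 + 12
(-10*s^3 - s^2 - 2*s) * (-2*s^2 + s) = 20*s^5 - 8*s^4 + 3*s^3 - 2*s^2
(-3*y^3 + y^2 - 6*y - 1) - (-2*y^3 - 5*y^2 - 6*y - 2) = -y^3 + 6*y^2 + 1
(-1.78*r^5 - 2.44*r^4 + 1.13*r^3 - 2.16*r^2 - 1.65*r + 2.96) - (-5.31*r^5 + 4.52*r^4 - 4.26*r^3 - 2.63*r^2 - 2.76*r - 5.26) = 3.53*r^5 - 6.96*r^4 + 5.39*r^3 + 0.47*r^2 + 1.11*r + 8.22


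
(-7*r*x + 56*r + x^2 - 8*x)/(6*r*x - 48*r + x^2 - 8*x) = (-7*r + x)/(6*r + x)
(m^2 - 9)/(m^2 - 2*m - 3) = (m + 3)/(m + 1)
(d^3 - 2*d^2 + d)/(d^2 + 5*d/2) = 2*(d^2 - 2*d + 1)/(2*d + 5)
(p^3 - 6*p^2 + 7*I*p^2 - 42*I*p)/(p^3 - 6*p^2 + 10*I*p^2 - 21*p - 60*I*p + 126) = p/(p + 3*I)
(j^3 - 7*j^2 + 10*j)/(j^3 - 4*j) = (j - 5)/(j + 2)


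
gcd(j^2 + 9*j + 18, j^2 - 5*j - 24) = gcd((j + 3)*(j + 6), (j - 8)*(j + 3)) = j + 3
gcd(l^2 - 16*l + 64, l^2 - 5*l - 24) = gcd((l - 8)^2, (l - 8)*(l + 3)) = l - 8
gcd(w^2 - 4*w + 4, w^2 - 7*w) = 1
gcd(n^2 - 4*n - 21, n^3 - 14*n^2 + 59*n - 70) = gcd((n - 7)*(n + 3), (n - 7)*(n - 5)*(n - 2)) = n - 7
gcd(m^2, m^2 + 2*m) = m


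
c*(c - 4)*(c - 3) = c^3 - 7*c^2 + 12*c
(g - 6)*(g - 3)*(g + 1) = g^3 - 8*g^2 + 9*g + 18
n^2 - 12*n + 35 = (n - 7)*(n - 5)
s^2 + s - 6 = (s - 2)*(s + 3)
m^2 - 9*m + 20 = (m - 5)*(m - 4)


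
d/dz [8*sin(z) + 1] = 8*cos(z)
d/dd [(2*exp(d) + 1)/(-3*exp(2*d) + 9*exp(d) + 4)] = (6*exp(2*d) + 6*exp(d) - 1)*exp(d)/(9*exp(4*d) - 54*exp(3*d) + 57*exp(2*d) + 72*exp(d) + 16)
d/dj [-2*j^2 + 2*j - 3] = 2 - 4*j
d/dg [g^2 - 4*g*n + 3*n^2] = 2*g - 4*n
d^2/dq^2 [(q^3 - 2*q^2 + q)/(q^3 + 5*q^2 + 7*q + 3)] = 2*(-7*q^4 - 4*q^3 + 54*q^2 + 60*q - 39)/(q^7 + 13*q^6 + 69*q^5 + 193*q^4 + 307*q^3 + 279*q^2 + 135*q + 27)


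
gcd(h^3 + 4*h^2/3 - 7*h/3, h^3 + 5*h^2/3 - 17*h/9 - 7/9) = h^2 + 4*h/3 - 7/3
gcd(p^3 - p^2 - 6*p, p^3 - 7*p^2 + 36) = p^2 - p - 6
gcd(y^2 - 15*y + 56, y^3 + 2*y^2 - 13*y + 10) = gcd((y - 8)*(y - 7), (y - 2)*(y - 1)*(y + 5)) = 1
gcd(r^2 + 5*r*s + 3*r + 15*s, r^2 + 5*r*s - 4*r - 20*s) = r + 5*s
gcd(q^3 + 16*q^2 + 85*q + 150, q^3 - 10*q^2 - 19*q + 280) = q + 5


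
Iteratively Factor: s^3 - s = (s)*(s^2 - 1) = s*(s + 1)*(s - 1)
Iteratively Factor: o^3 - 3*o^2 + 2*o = (o - 2)*(o^2 - o) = o*(o - 2)*(o - 1)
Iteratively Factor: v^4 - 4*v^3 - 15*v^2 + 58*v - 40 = (v - 2)*(v^3 - 2*v^2 - 19*v + 20) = (v - 2)*(v + 4)*(v^2 - 6*v + 5) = (v - 2)*(v - 1)*(v + 4)*(v - 5)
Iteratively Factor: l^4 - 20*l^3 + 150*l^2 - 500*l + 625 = (l - 5)*(l^3 - 15*l^2 + 75*l - 125) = (l - 5)^2*(l^2 - 10*l + 25) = (l - 5)^3*(l - 5)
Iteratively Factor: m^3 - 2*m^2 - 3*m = (m - 3)*(m^2 + m) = (m - 3)*(m + 1)*(m)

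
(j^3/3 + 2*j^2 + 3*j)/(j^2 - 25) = j*(j^2 + 6*j + 9)/(3*(j^2 - 25))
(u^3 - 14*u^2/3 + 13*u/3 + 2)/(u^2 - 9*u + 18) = (3*u^2 - 5*u - 2)/(3*(u - 6))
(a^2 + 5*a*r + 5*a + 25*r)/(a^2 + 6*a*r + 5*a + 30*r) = (a + 5*r)/(a + 6*r)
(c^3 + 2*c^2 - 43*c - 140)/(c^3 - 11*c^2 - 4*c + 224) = (c + 5)/(c - 8)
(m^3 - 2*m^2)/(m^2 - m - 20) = m^2*(2 - m)/(-m^2 + m + 20)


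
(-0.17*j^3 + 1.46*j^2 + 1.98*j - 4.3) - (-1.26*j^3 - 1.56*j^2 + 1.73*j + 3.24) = 1.09*j^3 + 3.02*j^2 + 0.25*j - 7.54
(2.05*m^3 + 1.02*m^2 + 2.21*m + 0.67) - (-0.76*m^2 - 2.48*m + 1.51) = 2.05*m^3 + 1.78*m^2 + 4.69*m - 0.84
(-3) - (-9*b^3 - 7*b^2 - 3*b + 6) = 9*b^3 + 7*b^2 + 3*b - 9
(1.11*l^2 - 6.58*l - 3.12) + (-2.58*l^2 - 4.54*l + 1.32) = -1.47*l^2 - 11.12*l - 1.8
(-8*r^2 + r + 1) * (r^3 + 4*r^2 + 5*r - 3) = -8*r^5 - 31*r^4 - 35*r^3 + 33*r^2 + 2*r - 3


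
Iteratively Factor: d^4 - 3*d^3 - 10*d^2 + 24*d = (d)*(d^3 - 3*d^2 - 10*d + 24) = d*(d + 3)*(d^2 - 6*d + 8) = d*(d - 4)*(d + 3)*(d - 2)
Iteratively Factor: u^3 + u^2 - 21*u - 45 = (u - 5)*(u^2 + 6*u + 9) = (u - 5)*(u + 3)*(u + 3)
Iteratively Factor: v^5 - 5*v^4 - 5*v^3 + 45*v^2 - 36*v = (v + 3)*(v^4 - 8*v^3 + 19*v^2 - 12*v) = (v - 4)*(v + 3)*(v^3 - 4*v^2 + 3*v) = v*(v - 4)*(v + 3)*(v^2 - 4*v + 3) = v*(v - 4)*(v - 3)*(v + 3)*(v - 1)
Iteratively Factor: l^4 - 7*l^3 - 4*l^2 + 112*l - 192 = (l - 4)*(l^3 - 3*l^2 - 16*l + 48) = (l - 4)*(l - 3)*(l^2 - 16) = (l - 4)*(l - 3)*(l + 4)*(l - 4)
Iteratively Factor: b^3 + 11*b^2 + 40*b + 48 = (b + 3)*(b^2 + 8*b + 16) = (b + 3)*(b + 4)*(b + 4)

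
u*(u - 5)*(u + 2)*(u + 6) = u^4 + 3*u^3 - 28*u^2 - 60*u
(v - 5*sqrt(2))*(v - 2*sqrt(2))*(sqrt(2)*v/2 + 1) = sqrt(2)*v^3/2 - 6*v^2 + 3*sqrt(2)*v + 20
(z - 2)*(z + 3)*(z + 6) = z^3 + 7*z^2 - 36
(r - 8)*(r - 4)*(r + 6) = r^3 - 6*r^2 - 40*r + 192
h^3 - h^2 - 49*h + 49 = (h - 7)*(h - 1)*(h + 7)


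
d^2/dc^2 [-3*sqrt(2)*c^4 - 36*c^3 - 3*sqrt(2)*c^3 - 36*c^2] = -36*sqrt(2)*c^2 - 216*c - 18*sqrt(2)*c - 72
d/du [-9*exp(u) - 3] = -9*exp(u)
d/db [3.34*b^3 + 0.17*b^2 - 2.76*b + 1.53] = 10.02*b^2 + 0.34*b - 2.76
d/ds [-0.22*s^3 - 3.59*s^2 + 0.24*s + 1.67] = -0.66*s^2 - 7.18*s + 0.24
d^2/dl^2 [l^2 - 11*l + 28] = 2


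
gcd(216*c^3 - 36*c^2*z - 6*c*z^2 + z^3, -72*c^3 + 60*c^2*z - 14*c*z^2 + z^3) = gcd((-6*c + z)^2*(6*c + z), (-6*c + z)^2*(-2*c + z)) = 36*c^2 - 12*c*z + z^2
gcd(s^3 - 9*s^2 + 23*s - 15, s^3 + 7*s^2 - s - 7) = s - 1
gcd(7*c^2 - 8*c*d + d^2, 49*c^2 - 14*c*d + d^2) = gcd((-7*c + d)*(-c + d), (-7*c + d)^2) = 7*c - d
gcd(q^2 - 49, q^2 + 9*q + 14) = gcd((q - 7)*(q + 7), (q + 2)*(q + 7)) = q + 7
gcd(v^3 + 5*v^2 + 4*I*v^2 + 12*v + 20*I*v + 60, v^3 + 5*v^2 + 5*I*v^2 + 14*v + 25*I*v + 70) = v^2 + v*(5 - 2*I) - 10*I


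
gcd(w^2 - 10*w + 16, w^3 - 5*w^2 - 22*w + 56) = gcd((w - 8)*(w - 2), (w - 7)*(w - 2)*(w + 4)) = w - 2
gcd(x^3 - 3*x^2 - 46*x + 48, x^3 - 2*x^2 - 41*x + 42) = x^2 + 5*x - 6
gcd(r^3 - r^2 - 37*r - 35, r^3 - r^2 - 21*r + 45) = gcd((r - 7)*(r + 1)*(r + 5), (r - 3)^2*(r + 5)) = r + 5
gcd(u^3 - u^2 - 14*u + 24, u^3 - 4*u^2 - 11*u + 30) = u - 2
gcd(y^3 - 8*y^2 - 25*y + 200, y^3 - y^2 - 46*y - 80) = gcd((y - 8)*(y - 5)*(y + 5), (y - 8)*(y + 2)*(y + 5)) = y^2 - 3*y - 40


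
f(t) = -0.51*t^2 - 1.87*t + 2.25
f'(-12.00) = 10.37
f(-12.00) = -48.75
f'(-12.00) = 10.37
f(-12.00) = -48.75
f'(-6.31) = 4.57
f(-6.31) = -6.26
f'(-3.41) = 1.61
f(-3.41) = 2.70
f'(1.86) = -3.77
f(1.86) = -2.99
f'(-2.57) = 0.75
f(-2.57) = 3.69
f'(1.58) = -3.48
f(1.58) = -1.98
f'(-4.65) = 2.87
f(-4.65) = -0.08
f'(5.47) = -7.45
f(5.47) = -23.24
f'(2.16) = -4.07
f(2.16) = -4.17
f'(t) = -1.02*t - 1.87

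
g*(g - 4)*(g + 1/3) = g^3 - 11*g^2/3 - 4*g/3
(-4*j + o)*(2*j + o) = -8*j^2 - 2*j*o + o^2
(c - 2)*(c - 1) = c^2 - 3*c + 2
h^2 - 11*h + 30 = (h - 6)*(h - 5)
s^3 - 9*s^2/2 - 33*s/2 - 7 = (s - 7)*(s + 1/2)*(s + 2)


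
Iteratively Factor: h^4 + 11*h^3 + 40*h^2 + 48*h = (h + 4)*(h^3 + 7*h^2 + 12*h) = (h + 3)*(h + 4)*(h^2 + 4*h) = (h + 3)*(h + 4)^2*(h)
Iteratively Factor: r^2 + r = (r + 1)*(r)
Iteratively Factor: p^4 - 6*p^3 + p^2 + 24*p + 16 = (p + 1)*(p^3 - 7*p^2 + 8*p + 16) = (p - 4)*(p + 1)*(p^2 - 3*p - 4) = (p - 4)*(p + 1)^2*(p - 4)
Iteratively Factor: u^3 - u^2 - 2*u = (u + 1)*(u^2 - 2*u) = (u - 2)*(u + 1)*(u)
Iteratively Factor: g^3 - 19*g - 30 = (g - 5)*(g^2 + 5*g + 6) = (g - 5)*(g + 3)*(g + 2)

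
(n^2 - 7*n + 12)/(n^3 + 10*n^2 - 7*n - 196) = (n - 3)/(n^2 + 14*n + 49)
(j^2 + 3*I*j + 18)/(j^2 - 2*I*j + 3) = (j + 6*I)/(j + I)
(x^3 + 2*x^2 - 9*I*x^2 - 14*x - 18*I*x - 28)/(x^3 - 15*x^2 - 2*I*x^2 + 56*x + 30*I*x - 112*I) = (x^2 + x*(2 - 7*I) - 14*I)/(x^2 - 15*x + 56)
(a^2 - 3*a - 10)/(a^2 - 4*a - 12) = (a - 5)/(a - 6)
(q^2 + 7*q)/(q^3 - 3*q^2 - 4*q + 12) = q*(q + 7)/(q^3 - 3*q^2 - 4*q + 12)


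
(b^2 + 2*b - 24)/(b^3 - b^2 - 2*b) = (-b^2 - 2*b + 24)/(b*(-b^2 + b + 2))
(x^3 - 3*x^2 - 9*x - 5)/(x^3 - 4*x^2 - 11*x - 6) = (x - 5)/(x - 6)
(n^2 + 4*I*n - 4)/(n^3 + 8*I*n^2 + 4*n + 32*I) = (n + 2*I)/(n^2 + 6*I*n + 16)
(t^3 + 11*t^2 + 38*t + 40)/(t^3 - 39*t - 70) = (t + 4)/(t - 7)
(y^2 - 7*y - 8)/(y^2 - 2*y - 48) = (y + 1)/(y + 6)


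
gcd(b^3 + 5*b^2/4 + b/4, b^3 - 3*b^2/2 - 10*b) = b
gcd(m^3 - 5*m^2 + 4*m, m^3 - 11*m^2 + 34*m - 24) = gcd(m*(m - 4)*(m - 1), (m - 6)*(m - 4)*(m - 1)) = m^2 - 5*m + 4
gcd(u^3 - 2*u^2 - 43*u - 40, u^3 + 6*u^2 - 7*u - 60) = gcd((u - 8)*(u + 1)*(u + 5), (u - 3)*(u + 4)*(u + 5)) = u + 5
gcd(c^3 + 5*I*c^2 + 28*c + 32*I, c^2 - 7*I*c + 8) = c + I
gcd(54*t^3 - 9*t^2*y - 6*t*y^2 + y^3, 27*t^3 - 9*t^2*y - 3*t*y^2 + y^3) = -9*t^2 + y^2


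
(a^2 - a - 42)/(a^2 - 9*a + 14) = (a + 6)/(a - 2)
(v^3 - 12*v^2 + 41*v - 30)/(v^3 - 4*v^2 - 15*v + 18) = (v - 5)/(v + 3)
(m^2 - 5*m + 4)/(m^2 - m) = (m - 4)/m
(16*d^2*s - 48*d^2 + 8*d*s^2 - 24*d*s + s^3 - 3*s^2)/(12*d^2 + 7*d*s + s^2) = (4*d*s - 12*d + s^2 - 3*s)/(3*d + s)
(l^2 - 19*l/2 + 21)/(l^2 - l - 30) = (l - 7/2)/(l + 5)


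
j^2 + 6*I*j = j*(j + 6*I)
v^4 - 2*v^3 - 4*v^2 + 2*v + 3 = (v - 3)*(v - 1)*(v + 1)^2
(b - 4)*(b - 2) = b^2 - 6*b + 8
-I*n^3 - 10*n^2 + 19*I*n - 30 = (n - 6*I)*(n - 5*I)*(-I*n + 1)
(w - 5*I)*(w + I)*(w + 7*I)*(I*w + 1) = I*w^4 - 2*w^3 + 36*I*w^2 - 2*w + 35*I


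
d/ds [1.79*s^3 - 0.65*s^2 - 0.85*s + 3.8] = 5.37*s^2 - 1.3*s - 0.85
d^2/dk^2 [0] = 0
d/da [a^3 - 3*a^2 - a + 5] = 3*a^2 - 6*a - 1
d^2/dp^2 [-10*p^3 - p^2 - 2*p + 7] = -60*p - 2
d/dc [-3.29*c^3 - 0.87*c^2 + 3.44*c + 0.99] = -9.87*c^2 - 1.74*c + 3.44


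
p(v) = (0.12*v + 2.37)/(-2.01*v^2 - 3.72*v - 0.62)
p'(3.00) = 0.04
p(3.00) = -0.09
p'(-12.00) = -0.00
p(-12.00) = -0.00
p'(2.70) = 0.06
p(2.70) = -0.11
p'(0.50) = 1.53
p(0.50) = -0.81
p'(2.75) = 0.05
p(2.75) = -0.10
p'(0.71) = 0.86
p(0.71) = -0.57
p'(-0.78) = 1.30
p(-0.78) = 2.15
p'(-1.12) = -1.55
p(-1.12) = 2.18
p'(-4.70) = -0.04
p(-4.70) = -0.07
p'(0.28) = 3.45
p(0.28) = -1.32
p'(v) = (0.12*v + 2.37)*(4.02*v + 3.72)/(-2.01*v^2 - 3.72*v - 0.62)^2 + 0.12/(-2.01*v^2 - 3.72*v - 0.62) = (0.2412*v^2 + 9.5274*v + 8.742)/(4.0401*v^4 + 14.9544*v^3 + 16.3308*v^2 + 4.6128*v + 0.3844)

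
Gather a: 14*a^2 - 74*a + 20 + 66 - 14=14*a^2 - 74*a + 72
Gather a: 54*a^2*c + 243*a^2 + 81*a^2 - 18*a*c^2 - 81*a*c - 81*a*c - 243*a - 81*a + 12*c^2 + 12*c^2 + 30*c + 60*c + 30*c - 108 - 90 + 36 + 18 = a^2*(54*c + 324) + a*(-18*c^2 - 162*c - 324) + 24*c^2 + 120*c - 144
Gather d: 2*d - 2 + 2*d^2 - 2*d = 2*d^2 - 2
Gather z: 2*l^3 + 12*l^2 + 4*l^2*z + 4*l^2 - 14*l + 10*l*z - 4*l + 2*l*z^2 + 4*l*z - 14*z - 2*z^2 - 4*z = 2*l^3 + 16*l^2 - 18*l + z^2*(2*l - 2) + z*(4*l^2 + 14*l - 18)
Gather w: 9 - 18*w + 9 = 18 - 18*w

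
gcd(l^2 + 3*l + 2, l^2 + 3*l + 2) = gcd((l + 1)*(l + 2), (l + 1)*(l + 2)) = l^2 + 3*l + 2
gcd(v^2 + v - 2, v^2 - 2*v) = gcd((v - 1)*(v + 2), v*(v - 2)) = 1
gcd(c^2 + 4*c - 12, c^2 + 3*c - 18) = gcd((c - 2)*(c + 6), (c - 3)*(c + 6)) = c + 6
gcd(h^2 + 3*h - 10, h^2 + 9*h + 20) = h + 5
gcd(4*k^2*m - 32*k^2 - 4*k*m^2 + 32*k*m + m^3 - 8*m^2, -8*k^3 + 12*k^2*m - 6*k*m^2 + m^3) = 4*k^2 - 4*k*m + m^2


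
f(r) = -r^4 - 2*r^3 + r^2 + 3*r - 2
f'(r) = -4*r^3 - 6*r^2 + 2*r + 3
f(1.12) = -1.77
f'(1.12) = -7.91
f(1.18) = -2.29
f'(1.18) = -9.57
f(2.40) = -49.87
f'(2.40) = -82.06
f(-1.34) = -2.64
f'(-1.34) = -0.83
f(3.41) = -194.66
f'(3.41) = -218.56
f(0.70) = -0.34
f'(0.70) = 0.09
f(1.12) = -1.77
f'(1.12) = -7.91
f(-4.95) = -350.15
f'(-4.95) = 331.23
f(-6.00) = -848.00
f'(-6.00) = 639.00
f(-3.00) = -29.00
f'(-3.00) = 51.00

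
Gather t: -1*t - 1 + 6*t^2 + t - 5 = 6*t^2 - 6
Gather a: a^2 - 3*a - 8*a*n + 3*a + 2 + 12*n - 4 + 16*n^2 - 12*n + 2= a^2 - 8*a*n + 16*n^2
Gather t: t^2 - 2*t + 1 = t^2 - 2*t + 1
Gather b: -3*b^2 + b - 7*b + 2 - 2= -3*b^2 - 6*b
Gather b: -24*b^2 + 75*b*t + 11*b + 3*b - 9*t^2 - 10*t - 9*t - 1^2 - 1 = -24*b^2 + b*(75*t + 14) - 9*t^2 - 19*t - 2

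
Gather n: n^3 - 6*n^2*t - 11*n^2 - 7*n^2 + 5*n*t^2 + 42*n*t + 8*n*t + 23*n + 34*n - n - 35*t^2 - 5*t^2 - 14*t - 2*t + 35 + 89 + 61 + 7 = n^3 + n^2*(-6*t - 18) + n*(5*t^2 + 50*t + 56) - 40*t^2 - 16*t + 192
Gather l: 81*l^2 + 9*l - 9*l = 81*l^2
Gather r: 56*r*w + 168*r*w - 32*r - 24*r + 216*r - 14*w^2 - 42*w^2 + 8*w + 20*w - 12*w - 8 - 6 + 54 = r*(224*w + 160) - 56*w^2 + 16*w + 40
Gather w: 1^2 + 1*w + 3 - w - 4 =0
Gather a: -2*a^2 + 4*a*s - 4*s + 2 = -2*a^2 + 4*a*s - 4*s + 2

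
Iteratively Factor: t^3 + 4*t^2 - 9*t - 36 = (t + 4)*(t^2 - 9) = (t - 3)*(t + 4)*(t + 3)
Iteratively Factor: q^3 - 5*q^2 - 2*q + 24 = (q - 3)*(q^2 - 2*q - 8) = (q - 3)*(q + 2)*(q - 4)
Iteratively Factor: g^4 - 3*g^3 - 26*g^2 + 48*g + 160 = (g - 4)*(g^3 + g^2 - 22*g - 40) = (g - 4)*(g + 4)*(g^2 - 3*g - 10) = (g - 5)*(g - 4)*(g + 4)*(g + 2)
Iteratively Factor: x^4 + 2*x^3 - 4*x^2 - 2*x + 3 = (x - 1)*(x^3 + 3*x^2 - x - 3) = (x - 1)*(x + 3)*(x^2 - 1) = (x - 1)*(x + 1)*(x + 3)*(x - 1)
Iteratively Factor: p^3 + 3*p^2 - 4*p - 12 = (p - 2)*(p^2 + 5*p + 6) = (p - 2)*(p + 2)*(p + 3)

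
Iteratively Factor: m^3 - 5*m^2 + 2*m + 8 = (m - 2)*(m^2 - 3*m - 4) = (m - 2)*(m + 1)*(m - 4)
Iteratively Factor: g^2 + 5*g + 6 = (g + 2)*(g + 3)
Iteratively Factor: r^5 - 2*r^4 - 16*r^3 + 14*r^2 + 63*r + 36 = (r + 1)*(r^4 - 3*r^3 - 13*r^2 + 27*r + 36) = (r + 1)^2*(r^3 - 4*r^2 - 9*r + 36) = (r - 4)*(r + 1)^2*(r^2 - 9) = (r - 4)*(r - 3)*(r + 1)^2*(r + 3)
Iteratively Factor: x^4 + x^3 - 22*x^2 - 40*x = (x - 5)*(x^3 + 6*x^2 + 8*x) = (x - 5)*(x + 4)*(x^2 + 2*x) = x*(x - 5)*(x + 4)*(x + 2)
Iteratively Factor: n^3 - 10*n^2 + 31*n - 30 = (n - 5)*(n^2 - 5*n + 6) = (n - 5)*(n - 2)*(n - 3)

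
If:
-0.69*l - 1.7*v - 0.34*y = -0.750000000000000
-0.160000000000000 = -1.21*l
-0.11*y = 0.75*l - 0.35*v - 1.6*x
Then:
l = 0.13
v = 0.38750607681089 - 0.2*y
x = 0.1125*y - 0.0227834832280019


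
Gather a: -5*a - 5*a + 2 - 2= -10*a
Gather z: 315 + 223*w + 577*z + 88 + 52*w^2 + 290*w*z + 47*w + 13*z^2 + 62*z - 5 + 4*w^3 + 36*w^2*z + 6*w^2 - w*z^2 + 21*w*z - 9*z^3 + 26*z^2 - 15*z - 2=4*w^3 + 58*w^2 + 270*w - 9*z^3 + z^2*(39 - w) + z*(36*w^2 + 311*w + 624) + 396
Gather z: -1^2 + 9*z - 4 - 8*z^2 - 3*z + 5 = -8*z^2 + 6*z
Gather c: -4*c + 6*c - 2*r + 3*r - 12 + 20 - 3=2*c + r + 5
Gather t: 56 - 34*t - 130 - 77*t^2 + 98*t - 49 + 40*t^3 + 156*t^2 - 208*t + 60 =40*t^3 + 79*t^2 - 144*t - 63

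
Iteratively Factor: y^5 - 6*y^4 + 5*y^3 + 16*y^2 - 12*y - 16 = (y - 2)*(y^4 - 4*y^3 - 3*y^2 + 10*y + 8) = (y - 2)^2*(y^3 - 2*y^2 - 7*y - 4) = (y - 4)*(y - 2)^2*(y^2 + 2*y + 1) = (y - 4)*(y - 2)^2*(y + 1)*(y + 1)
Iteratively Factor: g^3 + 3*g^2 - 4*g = (g - 1)*(g^2 + 4*g) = (g - 1)*(g + 4)*(g)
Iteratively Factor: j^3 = (j)*(j^2) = j^2*(j)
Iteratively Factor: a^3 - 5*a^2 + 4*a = (a)*(a^2 - 5*a + 4) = a*(a - 1)*(a - 4)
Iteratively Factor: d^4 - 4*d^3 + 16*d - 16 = (d - 2)*(d^3 - 2*d^2 - 4*d + 8) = (d - 2)^2*(d^2 - 4) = (d - 2)^3*(d + 2)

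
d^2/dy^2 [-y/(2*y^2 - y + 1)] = 2*(-y*(4*y - 1)^2 + (6*y - 1)*(2*y^2 - y + 1))/(2*y^2 - y + 1)^3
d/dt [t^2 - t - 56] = 2*t - 1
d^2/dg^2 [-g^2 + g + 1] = -2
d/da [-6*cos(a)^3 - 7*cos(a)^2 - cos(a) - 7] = (18*cos(a)^2 + 14*cos(a) + 1)*sin(a)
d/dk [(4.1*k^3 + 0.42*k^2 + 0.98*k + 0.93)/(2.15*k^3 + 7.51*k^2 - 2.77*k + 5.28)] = (3.5527136788005e-15*k^5 + 29.888*k^4 - 26.928*k^3 + 50.4223*k^2 - 9.5334*k + 7.7505)/(4.6225*k^6 + 32.293*k^5 + 44.4891*k^4 - 18.9014*k^3 + 86.9785*k^2 - 29.2512*k + 27.8784)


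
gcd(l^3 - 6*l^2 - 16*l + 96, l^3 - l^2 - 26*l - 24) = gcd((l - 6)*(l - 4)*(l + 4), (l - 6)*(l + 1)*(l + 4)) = l^2 - 2*l - 24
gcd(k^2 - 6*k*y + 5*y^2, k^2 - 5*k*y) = -k + 5*y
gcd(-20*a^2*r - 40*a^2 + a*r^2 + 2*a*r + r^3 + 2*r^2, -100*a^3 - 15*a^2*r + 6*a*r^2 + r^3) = -20*a^2 + a*r + r^2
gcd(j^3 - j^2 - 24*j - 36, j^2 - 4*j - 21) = j + 3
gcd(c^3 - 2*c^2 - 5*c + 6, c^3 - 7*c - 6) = c^2 - c - 6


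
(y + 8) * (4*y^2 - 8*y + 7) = 4*y^3 + 24*y^2 - 57*y + 56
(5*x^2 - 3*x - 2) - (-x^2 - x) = 6*x^2 - 2*x - 2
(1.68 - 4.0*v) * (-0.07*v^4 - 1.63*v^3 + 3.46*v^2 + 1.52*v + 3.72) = 0.28*v^5 + 6.4024*v^4 - 16.5784*v^3 - 0.267200000000001*v^2 - 12.3264*v + 6.2496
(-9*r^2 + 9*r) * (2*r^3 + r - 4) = -18*r^5 + 18*r^4 - 9*r^3 + 45*r^2 - 36*r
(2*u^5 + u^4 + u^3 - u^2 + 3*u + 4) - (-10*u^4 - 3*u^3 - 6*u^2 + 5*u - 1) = 2*u^5 + 11*u^4 + 4*u^3 + 5*u^2 - 2*u + 5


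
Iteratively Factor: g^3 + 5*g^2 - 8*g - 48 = (g + 4)*(g^2 + g - 12) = (g - 3)*(g + 4)*(g + 4)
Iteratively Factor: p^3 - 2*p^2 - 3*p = (p + 1)*(p^2 - 3*p) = p*(p + 1)*(p - 3)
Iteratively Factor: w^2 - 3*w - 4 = (w + 1)*(w - 4)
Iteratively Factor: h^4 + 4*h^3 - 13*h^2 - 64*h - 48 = (h - 4)*(h^3 + 8*h^2 + 19*h + 12) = (h - 4)*(h + 4)*(h^2 + 4*h + 3) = (h - 4)*(h + 1)*(h + 4)*(h + 3)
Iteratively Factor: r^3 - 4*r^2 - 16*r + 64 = (r - 4)*(r^2 - 16) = (r - 4)*(r + 4)*(r - 4)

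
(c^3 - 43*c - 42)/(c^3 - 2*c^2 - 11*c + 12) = (c^3 - 43*c - 42)/(c^3 - 2*c^2 - 11*c + 12)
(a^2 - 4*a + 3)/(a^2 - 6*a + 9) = (a - 1)/(a - 3)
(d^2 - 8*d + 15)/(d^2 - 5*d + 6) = (d - 5)/(d - 2)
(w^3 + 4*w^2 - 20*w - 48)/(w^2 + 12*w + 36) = (w^2 - 2*w - 8)/(w + 6)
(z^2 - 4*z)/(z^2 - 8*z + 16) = z/(z - 4)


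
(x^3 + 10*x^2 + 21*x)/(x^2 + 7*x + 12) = x*(x + 7)/(x + 4)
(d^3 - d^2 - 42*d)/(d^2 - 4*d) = (d^2 - d - 42)/(d - 4)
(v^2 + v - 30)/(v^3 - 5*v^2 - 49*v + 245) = (v + 6)/(v^2 - 49)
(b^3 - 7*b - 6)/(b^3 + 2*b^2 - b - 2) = (b - 3)/(b - 1)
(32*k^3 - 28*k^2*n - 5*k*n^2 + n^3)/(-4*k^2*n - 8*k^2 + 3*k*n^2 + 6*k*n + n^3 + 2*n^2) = (-8*k + n)/(n + 2)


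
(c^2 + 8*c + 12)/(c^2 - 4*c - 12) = (c + 6)/(c - 6)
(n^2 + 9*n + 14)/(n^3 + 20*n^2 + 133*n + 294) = (n + 2)/(n^2 + 13*n + 42)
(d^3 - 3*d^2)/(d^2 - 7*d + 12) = d^2/(d - 4)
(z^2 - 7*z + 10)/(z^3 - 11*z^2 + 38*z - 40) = 1/(z - 4)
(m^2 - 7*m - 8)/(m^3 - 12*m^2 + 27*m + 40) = 1/(m - 5)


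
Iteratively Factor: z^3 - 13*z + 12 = (z - 1)*(z^2 + z - 12) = (z - 1)*(z + 4)*(z - 3)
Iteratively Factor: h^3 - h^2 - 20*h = (h)*(h^2 - h - 20) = h*(h + 4)*(h - 5)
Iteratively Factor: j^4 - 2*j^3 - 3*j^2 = (j)*(j^3 - 2*j^2 - 3*j) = j*(j + 1)*(j^2 - 3*j) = j*(j - 3)*(j + 1)*(j)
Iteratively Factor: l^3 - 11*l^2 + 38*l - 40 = (l - 4)*(l^2 - 7*l + 10) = (l - 5)*(l - 4)*(l - 2)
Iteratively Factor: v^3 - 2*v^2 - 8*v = (v + 2)*(v^2 - 4*v) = (v - 4)*(v + 2)*(v)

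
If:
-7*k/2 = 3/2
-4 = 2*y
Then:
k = -3/7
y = -2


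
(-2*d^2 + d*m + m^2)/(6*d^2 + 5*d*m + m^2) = (-d + m)/(3*d + m)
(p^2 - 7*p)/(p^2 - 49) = p/(p + 7)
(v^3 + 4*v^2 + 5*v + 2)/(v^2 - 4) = (v^2 + 2*v + 1)/(v - 2)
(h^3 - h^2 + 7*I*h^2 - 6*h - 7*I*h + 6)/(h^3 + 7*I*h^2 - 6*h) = (h - 1)/h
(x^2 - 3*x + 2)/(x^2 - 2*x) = (x - 1)/x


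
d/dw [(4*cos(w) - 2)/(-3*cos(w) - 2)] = 14*sin(w)/(3*cos(w) + 2)^2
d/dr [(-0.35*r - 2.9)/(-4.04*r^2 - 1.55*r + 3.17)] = (1.414*r^2 + 0.5425*r - (0.35*r + 2.9)*(8.08*r + 1.55) - 1.1095)/(4.04*r^2 + 1.55*r - 3.17)^2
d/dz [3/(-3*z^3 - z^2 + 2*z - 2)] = 3*(9*z^2 + 2*z - 2)/(3*z^3 + z^2 - 2*z + 2)^2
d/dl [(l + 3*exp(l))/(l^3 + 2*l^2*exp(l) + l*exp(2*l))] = (l^2*exp(l) - 2*l^2 - 3*l*exp(2*l) - 9*l*exp(l) - 3*exp(2*l))/(l^2*(l^3 + 3*l^2*exp(l) + 3*l*exp(2*l) + exp(3*l)))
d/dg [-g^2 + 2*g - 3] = 2 - 2*g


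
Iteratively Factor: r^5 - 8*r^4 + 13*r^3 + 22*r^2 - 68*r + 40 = (r - 1)*(r^4 - 7*r^3 + 6*r^2 + 28*r - 40) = (r - 2)*(r - 1)*(r^3 - 5*r^2 - 4*r + 20) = (r - 2)*(r - 1)*(r + 2)*(r^2 - 7*r + 10) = (r - 5)*(r - 2)*(r - 1)*(r + 2)*(r - 2)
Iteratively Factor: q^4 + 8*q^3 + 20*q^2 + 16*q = (q + 4)*(q^3 + 4*q^2 + 4*q) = (q + 2)*(q + 4)*(q^2 + 2*q) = (q + 2)^2*(q + 4)*(q)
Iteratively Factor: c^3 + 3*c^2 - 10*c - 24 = (c - 3)*(c^2 + 6*c + 8) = (c - 3)*(c + 4)*(c + 2)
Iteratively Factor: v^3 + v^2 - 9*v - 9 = (v - 3)*(v^2 + 4*v + 3) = (v - 3)*(v + 3)*(v + 1)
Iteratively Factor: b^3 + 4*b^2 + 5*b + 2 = (b + 2)*(b^2 + 2*b + 1) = (b + 1)*(b + 2)*(b + 1)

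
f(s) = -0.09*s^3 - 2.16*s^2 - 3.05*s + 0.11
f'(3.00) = -18.44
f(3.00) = -30.91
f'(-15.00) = 1.00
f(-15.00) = -136.39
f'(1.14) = -8.33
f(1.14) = -6.31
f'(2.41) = -15.03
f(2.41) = -21.05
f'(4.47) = -27.76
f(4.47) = -64.72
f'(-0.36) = -1.53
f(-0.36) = 0.93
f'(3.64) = -22.35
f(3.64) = -43.95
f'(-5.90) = 13.04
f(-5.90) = -38.60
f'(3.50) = -21.48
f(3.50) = -40.88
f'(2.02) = -12.88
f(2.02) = -15.61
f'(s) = -0.27*s^2 - 4.32*s - 3.05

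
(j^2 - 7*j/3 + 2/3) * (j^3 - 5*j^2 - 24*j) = j^5 - 22*j^4/3 - 35*j^3/3 + 158*j^2/3 - 16*j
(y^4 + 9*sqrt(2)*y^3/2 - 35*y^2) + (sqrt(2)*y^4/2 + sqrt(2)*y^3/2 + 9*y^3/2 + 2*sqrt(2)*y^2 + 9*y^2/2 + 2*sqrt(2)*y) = sqrt(2)*y^4/2 + y^4 + 9*y^3/2 + 5*sqrt(2)*y^3 - 61*y^2/2 + 2*sqrt(2)*y^2 + 2*sqrt(2)*y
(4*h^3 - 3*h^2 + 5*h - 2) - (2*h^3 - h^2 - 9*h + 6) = 2*h^3 - 2*h^2 + 14*h - 8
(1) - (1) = 0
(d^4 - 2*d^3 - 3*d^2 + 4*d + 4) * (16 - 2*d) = -2*d^5 + 20*d^4 - 26*d^3 - 56*d^2 + 56*d + 64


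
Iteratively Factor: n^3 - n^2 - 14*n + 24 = (n - 2)*(n^2 + n - 12) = (n - 2)*(n + 4)*(n - 3)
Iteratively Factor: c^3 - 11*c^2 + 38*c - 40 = (c - 2)*(c^2 - 9*c + 20) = (c - 5)*(c - 2)*(c - 4)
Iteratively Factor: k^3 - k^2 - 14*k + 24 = (k + 4)*(k^2 - 5*k + 6) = (k - 3)*(k + 4)*(k - 2)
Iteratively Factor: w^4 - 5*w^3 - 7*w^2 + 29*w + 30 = (w + 2)*(w^3 - 7*w^2 + 7*w + 15) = (w + 1)*(w + 2)*(w^2 - 8*w + 15) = (w - 5)*(w + 1)*(w + 2)*(w - 3)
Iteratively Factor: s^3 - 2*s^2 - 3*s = (s - 3)*(s^2 + s) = (s - 3)*(s + 1)*(s)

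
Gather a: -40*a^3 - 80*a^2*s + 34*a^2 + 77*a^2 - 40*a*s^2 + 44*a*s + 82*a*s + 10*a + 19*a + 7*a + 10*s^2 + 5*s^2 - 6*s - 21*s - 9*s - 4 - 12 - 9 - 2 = -40*a^3 + a^2*(111 - 80*s) + a*(-40*s^2 + 126*s + 36) + 15*s^2 - 36*s - 27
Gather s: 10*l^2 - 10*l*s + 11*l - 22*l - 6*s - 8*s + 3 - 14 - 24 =10*l^2 - 11*l + s*(-10*l - 14) - 35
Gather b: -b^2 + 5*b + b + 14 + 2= -b^2 + 6*b + 16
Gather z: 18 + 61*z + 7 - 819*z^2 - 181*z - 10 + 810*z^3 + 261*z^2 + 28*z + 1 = 810*z^3 - 558*z^2 - 92*z + 16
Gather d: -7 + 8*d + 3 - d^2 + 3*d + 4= -d^2 + 11*d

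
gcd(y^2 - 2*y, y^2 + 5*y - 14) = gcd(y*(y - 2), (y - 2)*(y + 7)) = y - 2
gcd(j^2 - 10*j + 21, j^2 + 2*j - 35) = 1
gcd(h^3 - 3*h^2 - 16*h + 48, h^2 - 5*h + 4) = h - 4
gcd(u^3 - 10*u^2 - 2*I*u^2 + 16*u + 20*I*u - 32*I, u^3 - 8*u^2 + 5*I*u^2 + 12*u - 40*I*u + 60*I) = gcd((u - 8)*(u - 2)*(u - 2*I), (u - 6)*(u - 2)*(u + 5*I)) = u - 2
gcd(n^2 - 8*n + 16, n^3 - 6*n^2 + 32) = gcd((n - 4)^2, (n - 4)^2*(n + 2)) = n^2 - 8*n + 16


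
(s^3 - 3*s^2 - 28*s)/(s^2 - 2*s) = (s^2 - 3*s - 28)/(s - 2)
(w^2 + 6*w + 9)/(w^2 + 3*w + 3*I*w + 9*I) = (w + 3)/(w + 3*I)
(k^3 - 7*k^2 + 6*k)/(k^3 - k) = (k - 6)/(k + 1)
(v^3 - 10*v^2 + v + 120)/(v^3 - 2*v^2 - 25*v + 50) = (v^2 - 5*v - 24)/(v^2 + 3*v - 10)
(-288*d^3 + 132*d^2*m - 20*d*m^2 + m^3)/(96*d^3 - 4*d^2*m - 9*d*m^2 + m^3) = (-36*d^2 + 12*d*m - m^2)/(12*d^2 + d*m - m^2)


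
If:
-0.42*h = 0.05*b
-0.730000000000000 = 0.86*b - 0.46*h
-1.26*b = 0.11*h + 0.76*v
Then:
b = -0.80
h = 0.10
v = 1.31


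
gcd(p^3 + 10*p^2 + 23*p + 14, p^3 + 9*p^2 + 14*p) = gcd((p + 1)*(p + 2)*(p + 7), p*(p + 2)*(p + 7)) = p^2 + 9*p + 14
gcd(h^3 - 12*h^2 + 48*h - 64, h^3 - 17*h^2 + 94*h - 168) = h - 4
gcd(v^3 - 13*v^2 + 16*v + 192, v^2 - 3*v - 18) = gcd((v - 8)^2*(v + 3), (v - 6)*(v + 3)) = v + 3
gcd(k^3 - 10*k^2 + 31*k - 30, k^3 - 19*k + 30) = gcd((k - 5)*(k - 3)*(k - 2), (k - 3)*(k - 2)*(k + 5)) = k^2 - 5*k + 6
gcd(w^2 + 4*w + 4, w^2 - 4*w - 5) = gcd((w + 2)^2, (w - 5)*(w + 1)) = 1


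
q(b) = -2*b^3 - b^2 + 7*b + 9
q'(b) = -6*b^2 - 2*b + 7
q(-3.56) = 61.64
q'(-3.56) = -61.92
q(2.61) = -15.10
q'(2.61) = -39.09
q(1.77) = 7.17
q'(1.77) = -15.34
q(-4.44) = 133.26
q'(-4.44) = -102.40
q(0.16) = 10.09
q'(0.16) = 6.53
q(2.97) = -31.43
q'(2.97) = -51.87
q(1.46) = 10.86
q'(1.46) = -8.71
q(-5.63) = 294.80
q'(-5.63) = -171.92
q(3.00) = -33.00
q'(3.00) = -53.00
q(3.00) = -33.00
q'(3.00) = -53.00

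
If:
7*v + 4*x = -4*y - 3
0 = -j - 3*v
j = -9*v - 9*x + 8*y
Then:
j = 68*y/13 + 27/13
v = -68*y/39 - 9/13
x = 80*y/39 + 6/13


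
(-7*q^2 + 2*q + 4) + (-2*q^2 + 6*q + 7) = -9*q^2 + 8*q + 11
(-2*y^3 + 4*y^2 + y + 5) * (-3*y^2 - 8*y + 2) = 6*y^5 + 4*y^4 - 39*y^3 - 15*y^2 - 38*y + 10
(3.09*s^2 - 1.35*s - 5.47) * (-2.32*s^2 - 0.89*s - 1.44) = -7.1688*s^4 + 0.3819*s^3 + 9.4423*s^2 + 6.8123*s + 7.8768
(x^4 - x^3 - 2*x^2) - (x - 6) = x^4 - x^3 - 2*x^2 - x + 6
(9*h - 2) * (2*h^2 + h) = 18*h^3 + 5*h^2 - 2*h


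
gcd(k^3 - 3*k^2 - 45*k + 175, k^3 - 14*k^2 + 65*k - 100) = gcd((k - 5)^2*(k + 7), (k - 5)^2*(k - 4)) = k^2 - 10*k + 25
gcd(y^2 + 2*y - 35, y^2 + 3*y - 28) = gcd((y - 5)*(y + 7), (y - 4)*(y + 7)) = y + 7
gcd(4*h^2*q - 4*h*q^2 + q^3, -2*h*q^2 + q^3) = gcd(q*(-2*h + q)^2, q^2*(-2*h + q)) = -2*h*q + q^2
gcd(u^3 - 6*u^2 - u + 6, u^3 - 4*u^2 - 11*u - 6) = u^2 - 5*u - 6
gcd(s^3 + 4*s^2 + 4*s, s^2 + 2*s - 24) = 1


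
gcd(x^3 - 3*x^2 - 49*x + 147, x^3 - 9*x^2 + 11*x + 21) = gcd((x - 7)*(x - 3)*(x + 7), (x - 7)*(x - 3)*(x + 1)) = x^2 - 10*x + 21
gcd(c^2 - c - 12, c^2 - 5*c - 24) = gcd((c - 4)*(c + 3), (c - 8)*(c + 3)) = c + 3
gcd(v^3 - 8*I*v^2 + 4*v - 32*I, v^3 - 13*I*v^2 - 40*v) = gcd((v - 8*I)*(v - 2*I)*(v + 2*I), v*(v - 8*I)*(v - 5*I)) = v - 8*I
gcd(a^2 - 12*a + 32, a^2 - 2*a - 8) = a - 4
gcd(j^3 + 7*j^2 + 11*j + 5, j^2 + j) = j + 1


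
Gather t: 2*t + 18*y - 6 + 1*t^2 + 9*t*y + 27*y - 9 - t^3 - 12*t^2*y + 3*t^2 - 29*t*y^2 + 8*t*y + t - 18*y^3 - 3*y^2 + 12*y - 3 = -t^3 + t^2*(4 - 12*y) + t*(-29*y^2 + 17*y + 3) - 18*y^3 - 3*y^2 + 57*y - 18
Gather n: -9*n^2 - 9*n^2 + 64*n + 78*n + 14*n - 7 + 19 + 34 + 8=-18*n^2 + 156*n + 54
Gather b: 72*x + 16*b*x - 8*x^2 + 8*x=16*b*x - 8*x^2 + 80*x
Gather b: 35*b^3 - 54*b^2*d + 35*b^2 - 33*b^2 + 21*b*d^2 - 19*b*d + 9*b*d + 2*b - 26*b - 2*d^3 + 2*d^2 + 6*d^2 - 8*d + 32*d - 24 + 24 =35*b^3 + b^2*(2 - 54*d) + b*(21*d^2 - 10*d - 24) - 2*d^3 + 8*d^2 + 24*d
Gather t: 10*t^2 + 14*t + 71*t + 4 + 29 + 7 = 10*t^2 + 85*t + 40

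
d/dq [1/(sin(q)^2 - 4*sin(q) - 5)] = 2*(2 - sin(q))*cos(q)/((sin(q) - 5)^2*(sin(q) + 1)^2)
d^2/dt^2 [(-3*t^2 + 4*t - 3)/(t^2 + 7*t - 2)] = 2*(25*t^3 - 27*t^2 - 39*t - 109)/(t^6 + 21*t^5 + 141*t^4 + 259*t^3 - 282*t^2 + 84*t - 8)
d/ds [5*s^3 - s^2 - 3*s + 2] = 15*s^2 - 2*s - 3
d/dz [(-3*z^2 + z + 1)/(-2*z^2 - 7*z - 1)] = (23*z^2 + 10*z + 6)/(4*z^4 + 28*z^3 + 53*z^2 + 14*z + 1)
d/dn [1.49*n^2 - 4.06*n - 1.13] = 2.98*n - 4.06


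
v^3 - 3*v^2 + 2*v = v*(v - 2)*(v - 1)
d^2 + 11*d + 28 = (d + 4)*(d + 7)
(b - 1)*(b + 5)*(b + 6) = b^3 + 10*b^2 + 19*b - 30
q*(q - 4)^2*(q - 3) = q^4 - 11*q^3 + 40*q^2 - 48*q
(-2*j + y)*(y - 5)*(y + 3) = -2*j*y^2 + 4*j*y + 30*j + y^3 - 2*y^2 - 15*y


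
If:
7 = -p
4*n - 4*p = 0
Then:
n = -7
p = -7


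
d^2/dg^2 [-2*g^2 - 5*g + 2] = -4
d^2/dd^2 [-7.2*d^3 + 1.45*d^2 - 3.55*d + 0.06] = 2.9 - 43.2*d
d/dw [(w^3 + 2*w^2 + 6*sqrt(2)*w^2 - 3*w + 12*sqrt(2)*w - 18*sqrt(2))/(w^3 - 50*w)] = 2*(-3*sqrt(2)*w^4 - w^4 - 47*w^3 - 12*sqrt(2)*w^3 - 123*sqrt(2)*w^2 - 50*w^2 - 450*sqrt(2))/(w^2*(w^4 - 100*w^2 + 2500))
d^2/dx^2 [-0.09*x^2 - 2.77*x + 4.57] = -0.180000000000000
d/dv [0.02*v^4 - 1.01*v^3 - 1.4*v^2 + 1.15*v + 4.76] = 0.08*v^3 - 3.03*v^2 - 2.8*v + 1.15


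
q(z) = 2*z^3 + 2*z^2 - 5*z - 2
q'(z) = 6*z^2 + 4*z - 5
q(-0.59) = 1.24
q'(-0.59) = -5.27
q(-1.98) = 0.22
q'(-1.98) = 10.60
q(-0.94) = 2.81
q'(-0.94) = -3.46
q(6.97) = 737.53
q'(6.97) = 314.37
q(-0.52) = 0.86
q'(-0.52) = -5.46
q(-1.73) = 2.28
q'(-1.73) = 6.04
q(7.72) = 998.80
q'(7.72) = 383.47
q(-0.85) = 2.47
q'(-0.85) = -4.06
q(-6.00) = -332.00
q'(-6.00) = 187.00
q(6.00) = 472.00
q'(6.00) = 235.00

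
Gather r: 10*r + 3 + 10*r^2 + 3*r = 10*r^2 + 13*r + 3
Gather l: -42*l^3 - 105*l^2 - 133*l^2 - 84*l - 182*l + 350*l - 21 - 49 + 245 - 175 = -42*l^3 - 238*l^2 + 84*l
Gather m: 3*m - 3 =3*m - 3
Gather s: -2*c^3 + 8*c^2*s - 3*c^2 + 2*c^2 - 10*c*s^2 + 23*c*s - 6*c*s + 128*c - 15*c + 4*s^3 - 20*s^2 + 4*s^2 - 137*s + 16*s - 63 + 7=-2*c^3 - c^2 + 113*c + 4*s^3 + s^2*(-10*c - 16) + s*(8*c^2 + 17*c - 121) - 56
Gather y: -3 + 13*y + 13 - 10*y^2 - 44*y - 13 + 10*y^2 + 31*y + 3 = 0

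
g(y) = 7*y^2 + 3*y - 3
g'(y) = 14*y + 3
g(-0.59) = -2.33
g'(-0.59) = -5.26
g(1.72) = 22.87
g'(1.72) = 27.08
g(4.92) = 181.20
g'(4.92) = 71.88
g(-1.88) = 16.10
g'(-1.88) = -23.32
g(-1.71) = 12.34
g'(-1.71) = -20.94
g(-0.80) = -0.92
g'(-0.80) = -8.20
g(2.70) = 56.13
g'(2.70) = 40.80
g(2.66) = 54.51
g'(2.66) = 40.24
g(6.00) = 267.00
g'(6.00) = 87.00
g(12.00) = 1041.00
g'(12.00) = 171.00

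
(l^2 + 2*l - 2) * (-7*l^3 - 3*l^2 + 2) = -7*l^5 - 17*l^4 + 8*l^3 + 8*l^2 + 4*l - 4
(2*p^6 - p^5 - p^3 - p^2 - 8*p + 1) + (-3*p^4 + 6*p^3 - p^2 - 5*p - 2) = 2*p^6 - p^5 - 3*p^4 + 5*p^3 - 2*p^2 - 13*p - 1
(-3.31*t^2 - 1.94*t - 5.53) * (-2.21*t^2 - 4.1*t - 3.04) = 7.3151*t^4 + 17.8584*t^3 + 30.2377*t^2 + 28.5706*t + 16.8112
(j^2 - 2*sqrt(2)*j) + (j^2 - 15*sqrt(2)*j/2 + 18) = 2*j^2 - 19*sqrt(2)*j/2 + 18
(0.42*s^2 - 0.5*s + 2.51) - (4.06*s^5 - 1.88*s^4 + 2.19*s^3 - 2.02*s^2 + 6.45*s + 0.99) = -4.06*s^5 + 1.88*s^4 - 2.19*s^3 + 2.44*s^2 - 6.95*s + 1.52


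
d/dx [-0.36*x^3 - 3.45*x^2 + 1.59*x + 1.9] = -1.08*x^2 - 6.9*x + 1.59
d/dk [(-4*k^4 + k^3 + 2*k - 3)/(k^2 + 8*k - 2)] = (-8*k^5 - 95*k^4 + 48*k^3 - 8*k^2 + 6*k + 20)/(k^4 + 16*k^3 + 60*k^2 - 32*k + 4)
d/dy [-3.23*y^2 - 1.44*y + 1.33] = -6.46*y - 1.44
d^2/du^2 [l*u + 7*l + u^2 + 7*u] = 2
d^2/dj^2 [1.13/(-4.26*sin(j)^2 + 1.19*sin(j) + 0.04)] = (-82.027152*sin(j)^4 + 17.185266*sin(j)^3 + 120.670327*sin(j)^2 - 34.316744*sin(j) + 3.58549)/(-4.26*sin(j)^2 + 1.19*sin(j) + 0.04)^3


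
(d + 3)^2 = d^2 + 6*d + 9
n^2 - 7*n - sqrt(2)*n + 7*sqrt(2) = (n - 7)*(n - sqrt(2))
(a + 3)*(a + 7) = a^2 + 10*a + 21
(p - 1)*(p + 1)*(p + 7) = p^3 + 7*p^2 - p - 7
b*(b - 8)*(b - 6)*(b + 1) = b^4 - 13*b^3 + 34*b^2 + 48*b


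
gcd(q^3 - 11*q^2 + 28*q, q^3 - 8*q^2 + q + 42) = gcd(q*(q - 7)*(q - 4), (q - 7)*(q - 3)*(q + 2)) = q - 7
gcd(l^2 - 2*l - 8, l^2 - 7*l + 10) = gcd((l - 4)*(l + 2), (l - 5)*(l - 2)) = 1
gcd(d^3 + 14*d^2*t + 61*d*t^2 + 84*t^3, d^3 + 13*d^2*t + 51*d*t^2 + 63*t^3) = d^2 + 10*d*t + 21*t^2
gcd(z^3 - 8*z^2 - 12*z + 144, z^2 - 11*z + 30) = z - 6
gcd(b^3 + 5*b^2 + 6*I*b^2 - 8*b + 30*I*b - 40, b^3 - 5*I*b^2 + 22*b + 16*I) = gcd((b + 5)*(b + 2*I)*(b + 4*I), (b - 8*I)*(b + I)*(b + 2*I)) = b + 2*I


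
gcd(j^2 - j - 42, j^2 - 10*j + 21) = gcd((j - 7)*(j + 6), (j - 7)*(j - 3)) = j - 7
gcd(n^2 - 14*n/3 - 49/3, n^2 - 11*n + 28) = n - 7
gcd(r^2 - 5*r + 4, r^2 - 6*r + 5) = r - 1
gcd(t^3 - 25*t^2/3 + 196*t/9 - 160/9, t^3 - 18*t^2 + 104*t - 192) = t - 4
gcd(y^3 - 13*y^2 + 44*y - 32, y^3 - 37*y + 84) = y - 4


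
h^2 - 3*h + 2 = (h - 2)*(h - 1)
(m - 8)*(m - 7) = m^2 - 15*m + 56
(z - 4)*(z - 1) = z^2 - 5*z + 4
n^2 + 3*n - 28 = (n - 4)*(n + 7)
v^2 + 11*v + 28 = (v + 4)*(v + 7)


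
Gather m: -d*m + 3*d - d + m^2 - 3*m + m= 2*d + m^2 + m*(-d - 2)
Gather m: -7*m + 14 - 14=-7*m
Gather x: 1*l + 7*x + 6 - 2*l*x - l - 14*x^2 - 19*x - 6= -14*x^2 + x*(-2*l - 12)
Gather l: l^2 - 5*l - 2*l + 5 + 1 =l^2 - 7*l + 6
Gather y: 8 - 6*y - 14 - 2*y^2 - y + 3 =-2*y^2 - 7*y - 3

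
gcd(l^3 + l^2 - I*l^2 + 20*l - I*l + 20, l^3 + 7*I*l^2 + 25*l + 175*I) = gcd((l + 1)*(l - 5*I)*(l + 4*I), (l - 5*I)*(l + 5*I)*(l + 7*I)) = l - 5*I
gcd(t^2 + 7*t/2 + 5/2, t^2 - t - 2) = t + 1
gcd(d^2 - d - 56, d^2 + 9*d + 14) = d + 7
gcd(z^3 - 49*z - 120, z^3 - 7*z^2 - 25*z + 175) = z + 5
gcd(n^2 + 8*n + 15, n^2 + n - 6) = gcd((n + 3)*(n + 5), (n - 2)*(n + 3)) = n + 3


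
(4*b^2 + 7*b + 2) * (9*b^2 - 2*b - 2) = 36*b^4 + 55*b^3 - 4*b^2 - 18*b - 4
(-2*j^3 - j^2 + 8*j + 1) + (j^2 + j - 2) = -2*j^3 + 9*j - 1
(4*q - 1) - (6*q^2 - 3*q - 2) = -6*q^2 + 7*q + 1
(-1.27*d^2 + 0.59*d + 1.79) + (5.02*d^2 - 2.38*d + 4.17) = 3.75*d^2 - 1.79*d + 5.96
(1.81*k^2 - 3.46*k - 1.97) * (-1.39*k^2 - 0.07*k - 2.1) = -2.5159*k^4 + 4.6827*k^3 - 0.8205*k^2 + 7.4039*k + 4.137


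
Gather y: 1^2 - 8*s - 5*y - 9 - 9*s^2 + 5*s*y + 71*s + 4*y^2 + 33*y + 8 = -9*s^2 + 63*s + 4*y^2 + y*(5*s + 28)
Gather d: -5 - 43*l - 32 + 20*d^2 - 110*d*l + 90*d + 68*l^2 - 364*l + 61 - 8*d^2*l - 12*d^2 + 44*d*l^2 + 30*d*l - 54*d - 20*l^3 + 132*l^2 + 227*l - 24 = d^2*(8 - 8*l) + d*(44*l^2 - 80*l + 36) - 20*l^3 + 200*l^2 - 180*l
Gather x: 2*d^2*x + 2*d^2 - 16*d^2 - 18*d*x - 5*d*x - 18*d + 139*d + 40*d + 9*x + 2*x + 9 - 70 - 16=-14*d^2 + 161*d + x*(2*d^2 - 23*d + 11) - 77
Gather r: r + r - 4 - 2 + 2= 2*r - 4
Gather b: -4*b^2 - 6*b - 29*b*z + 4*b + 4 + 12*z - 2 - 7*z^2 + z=-4*b^2 + b*(-29*z - 2) - 7*z^2 + 13*z + 2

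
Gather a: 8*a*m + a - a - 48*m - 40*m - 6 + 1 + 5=8*a*m - 88*m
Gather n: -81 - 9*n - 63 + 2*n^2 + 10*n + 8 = 2*n^2 + n - 136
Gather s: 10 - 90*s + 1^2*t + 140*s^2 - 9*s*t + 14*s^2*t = s^2*(14*t + 140) + s*(-9*t - 90) + t + 10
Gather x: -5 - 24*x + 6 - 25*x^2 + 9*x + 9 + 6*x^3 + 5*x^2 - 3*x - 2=6*x^3 - 20*x^2 - 18*x + 8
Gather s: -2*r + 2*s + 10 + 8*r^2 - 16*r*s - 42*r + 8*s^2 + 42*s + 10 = 8*r^2 - 44*r + 8*s^2 + s*(44 - 16*r) + 20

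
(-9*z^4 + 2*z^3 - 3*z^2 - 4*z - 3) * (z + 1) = -9*z^5 - 7*z^4 - z^3 - 7*z^2 - 7*z - 3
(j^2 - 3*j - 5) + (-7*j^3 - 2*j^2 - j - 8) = -7*j^3 - j^2 - 4*j - 13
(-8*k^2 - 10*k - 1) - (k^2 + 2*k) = -9*k^2 - 12*k - 1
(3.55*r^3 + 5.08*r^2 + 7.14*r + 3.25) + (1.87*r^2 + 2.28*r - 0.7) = 3.55*r^3 + 6.95*r^2 + 9.42*r + 2.55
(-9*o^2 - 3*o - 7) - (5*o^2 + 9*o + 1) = -14*o^2 - 12*o - 8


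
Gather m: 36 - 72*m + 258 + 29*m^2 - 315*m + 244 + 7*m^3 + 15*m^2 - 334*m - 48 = 7*m^3 + 44*m^2 - 721*m + 490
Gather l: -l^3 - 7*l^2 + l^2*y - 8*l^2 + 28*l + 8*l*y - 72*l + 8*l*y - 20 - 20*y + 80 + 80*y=-l^3 + l^2*(y - 15) + l*(16*y - 44) + 60*y + 60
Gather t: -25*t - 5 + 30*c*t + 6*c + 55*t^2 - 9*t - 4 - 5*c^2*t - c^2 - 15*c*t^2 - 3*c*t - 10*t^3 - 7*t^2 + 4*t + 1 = -c^2 + 6*c - 10*t^3 + t^2*(48 - 15*c) + t*(-5*c^2 + 27*c - 30) - 8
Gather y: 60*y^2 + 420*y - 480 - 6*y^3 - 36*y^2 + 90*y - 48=-6*y^3 + 24*y^2 + 510*y - 528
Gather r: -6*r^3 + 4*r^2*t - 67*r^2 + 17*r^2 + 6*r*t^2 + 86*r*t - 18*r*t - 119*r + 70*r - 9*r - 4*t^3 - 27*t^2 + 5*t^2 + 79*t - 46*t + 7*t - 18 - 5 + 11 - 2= -6*r^3 + r^2*(4*t - 50) + r*(6*t^2 + 68*t - 58) - 4*t^3 - 22*t^2 + 40*t - 14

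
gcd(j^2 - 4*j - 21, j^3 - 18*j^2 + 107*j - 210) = j - 7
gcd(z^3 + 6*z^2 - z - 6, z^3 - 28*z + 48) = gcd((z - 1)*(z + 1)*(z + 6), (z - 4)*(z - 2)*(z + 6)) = z + 6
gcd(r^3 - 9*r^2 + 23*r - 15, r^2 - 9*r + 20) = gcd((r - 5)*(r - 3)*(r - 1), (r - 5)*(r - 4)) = r - 5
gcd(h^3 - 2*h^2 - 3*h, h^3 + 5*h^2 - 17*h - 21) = h^2 - 2*h - 3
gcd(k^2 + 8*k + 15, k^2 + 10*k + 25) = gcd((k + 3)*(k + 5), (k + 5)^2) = k + 5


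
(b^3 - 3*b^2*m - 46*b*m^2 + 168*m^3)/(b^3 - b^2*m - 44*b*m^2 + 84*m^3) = (b - 4*m)/(b - 2*m)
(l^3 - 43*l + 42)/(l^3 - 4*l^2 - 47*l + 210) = (l - 1)/(l - 5)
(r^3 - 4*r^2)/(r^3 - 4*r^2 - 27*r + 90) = r^2*(r - 4)/(r^3 - 4*r^2 - 27*r + 90)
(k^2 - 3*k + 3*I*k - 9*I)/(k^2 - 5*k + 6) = (k + 3*I)/(k - 2)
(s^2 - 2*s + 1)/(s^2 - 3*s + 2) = (s - 1)/(s - 2)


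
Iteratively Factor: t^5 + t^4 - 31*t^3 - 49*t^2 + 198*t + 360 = (t - 5)*(t^4 + 6*t^3 - t^2 - 54*t - 72) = (t - 5)*(t + 3)*(t^3 + 3*t^2 - 10*t - 24) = (t - 5)*(t - 3)*(t + 3)*(t^2 + 6*t + 8) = (t - 5)*(t - 3)*(t + 2)*(t + 3)*(t + 4)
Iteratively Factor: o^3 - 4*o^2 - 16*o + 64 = (o - 4)*(o^2 - 16) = (o - 4)*(o + 4)*(o - 4)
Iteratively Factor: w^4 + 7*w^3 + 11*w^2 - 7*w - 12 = (w + 3)*(w^3 + 4*w^2 - w - 4) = (w - 1)*(w + 3)*(w^2 + 5*w + 4) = (w - 1)*(w + 3)*(w + 4)*(w + 1)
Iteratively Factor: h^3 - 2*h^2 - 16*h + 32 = (h + 4)*(h^2 - 6*h + 8) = (h - 4)*(h + 4)*(h - 2)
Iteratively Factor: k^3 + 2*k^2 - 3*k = (k + 3)*(k^2 - k) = k*(k + 3)*(k - 1)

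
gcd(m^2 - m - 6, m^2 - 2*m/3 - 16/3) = m + 2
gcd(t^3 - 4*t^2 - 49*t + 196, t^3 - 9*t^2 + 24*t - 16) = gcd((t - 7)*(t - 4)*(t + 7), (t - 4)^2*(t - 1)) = t - 4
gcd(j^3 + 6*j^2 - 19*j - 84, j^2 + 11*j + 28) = j + 7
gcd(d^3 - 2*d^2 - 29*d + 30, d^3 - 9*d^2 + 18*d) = d - 6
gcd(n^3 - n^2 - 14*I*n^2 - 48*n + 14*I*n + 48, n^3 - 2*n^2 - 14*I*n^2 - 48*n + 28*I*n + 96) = n^2 - 14*I*n - 48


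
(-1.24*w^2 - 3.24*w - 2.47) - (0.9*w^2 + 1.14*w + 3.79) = -2.14*w^2 - 4.38*w - 6.26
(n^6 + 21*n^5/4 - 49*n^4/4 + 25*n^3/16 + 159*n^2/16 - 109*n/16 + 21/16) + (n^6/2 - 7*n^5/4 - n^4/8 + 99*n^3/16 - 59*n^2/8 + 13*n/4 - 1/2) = 3*n^6/2 + 7*n^5/2 - 99*n^4/8 + 31*n^3/4 + 41*n^2/16 - 57*n/16 + 13/16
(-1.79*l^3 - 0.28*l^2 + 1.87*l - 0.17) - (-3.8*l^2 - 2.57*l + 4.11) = -1.79*l^3 + 3.52*l^2 + 4.44*l - 4.28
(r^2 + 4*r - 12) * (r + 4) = r^3 + 8*r^2 + 4*r - 48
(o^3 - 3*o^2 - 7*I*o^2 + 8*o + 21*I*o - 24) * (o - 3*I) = o^4 - 3*o^3 - 10*I*o^3 - 13*o^2 + 30*I*o^2 + 39*o - 24*I*o + 72*I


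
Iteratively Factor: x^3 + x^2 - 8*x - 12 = (x - 3)*(x^2 + 4*x + 4) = (x - 3)*(x + 2)*(x + 2)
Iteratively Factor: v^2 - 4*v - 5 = (v + 1)*(v - 5)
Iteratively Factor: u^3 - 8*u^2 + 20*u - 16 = (u - 2)*(u^2 - 6*u + 8) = (u - 4)*(u - 2)*(u - 2)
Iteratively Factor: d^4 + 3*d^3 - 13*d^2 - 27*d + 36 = (d + 3)*(d^3 - 13*d + 12) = (d - 1)*(d + 3)*(d^2 + d - 12) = (d - 3)*(d - 1)*(d + 3)*(d + 4)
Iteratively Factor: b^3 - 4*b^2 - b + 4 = (b - 4)*(b^2 - 1) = (b - 4)*(b - 1)*(b + 1)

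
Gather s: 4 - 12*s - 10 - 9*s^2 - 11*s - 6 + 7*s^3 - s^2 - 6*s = 7*s^3 - 10*s^2 - 29*s - 12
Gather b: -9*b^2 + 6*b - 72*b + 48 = -9*b^2 - 66*b + 48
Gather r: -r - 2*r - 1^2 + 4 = 3 - 3*r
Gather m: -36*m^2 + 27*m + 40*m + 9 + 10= -36*m^2 + 67*m + 19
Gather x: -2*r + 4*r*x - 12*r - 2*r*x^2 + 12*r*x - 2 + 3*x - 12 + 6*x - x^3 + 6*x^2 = -14*r - x^3 + x^2*(6 - 2*r) + x*(16*r + 9) - 14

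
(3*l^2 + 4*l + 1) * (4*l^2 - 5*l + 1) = 12*l^4 + l^3 - 13*l^2 - l + 1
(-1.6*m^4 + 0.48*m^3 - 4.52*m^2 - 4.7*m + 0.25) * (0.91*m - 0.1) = -1.456*m^5 + 0.5968*m^4 - 4.1612*m^3 - 3.825*m^2 + 0.6975*m - 0.025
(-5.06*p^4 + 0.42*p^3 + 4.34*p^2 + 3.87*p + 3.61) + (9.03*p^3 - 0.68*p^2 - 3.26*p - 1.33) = -5.06*p^4 + 9.45*p^3 + 3.66*p^2 + 0.61*p + 2.28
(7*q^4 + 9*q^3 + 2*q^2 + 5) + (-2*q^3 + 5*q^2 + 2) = 7*q^4 + 7*q^3 + 7*q^2 + 7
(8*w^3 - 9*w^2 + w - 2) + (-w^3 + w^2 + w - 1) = 7*w^3 - 8*w^2 + 2*w - 3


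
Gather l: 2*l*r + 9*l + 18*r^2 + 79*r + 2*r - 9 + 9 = l*(2*r + 9) + 18*r^2 + 81*r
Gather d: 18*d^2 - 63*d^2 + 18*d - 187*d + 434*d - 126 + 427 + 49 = -45*d^2 + 265*d + 350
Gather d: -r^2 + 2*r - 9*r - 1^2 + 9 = -r^2 - 7*r + 8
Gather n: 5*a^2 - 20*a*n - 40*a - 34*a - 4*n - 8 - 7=5*a^2 - 74*a + n*(-20*a - 4) - 15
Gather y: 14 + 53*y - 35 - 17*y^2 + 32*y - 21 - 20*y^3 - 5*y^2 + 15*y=-20*y^3 - 22*y^2 + 100*y - 42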